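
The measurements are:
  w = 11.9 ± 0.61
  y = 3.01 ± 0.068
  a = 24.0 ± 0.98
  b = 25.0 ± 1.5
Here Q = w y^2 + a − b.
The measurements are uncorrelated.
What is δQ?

7.58

Let p = w·y^2 = 108. δp/p = √((1·δw/w)² + (2·δy/y)²) = √(0.00263 + 0.00204) = 0.0683, so δp = 7.37.
Q = p + a − b: δQ = √(δp² + δa² + δb²) = √(54.3 + 0.960 + 2.25) = 7.58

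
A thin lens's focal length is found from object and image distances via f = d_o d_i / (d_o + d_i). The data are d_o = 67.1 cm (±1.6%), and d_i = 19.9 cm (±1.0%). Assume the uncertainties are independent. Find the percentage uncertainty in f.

∂f/∂d_o = (d_i/(d_o+d_i))² = 0.0523;  ∂f/∂d_i = (d_o/(d_o+d_i))² = 0.595
δf = √((∂f/∂d_o · δd_o)² + (∂f/∂d_i · δd_i)²) = √(0.00316 + 0.0140) = 0.131 cm
f = 15.3 cm, so δf/f = 0.131/15.3 = 0.00854.

0.854%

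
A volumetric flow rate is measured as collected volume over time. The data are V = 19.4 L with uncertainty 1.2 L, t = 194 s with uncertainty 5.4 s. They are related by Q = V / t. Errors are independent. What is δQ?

0.00678 L/s

Each factor contributes (exponent × relative error)² to (δQ/Q)²:
  (1·δV/V)² = (1×0.0619)² = 0.00383;  (-1·δt/t)² = (-1×0.0278)² = 0.000775
δQ/Q = √(0.00460) = 0.0678
Q = 0.100 L/s, so δQ = 0.0678 × 0.100 = 0.00678 L/s.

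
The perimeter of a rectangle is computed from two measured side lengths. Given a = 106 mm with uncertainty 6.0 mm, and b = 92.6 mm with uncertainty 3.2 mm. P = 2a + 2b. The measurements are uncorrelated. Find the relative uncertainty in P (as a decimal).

0.0342

Each term contributes (cᵢ δxᵢ)² to (δP)²:
  (2·δa)² = 144;  (2·δb)² = 41.0
δP = √(185) = 13.6 mm
P = 397 mm, so δP/P = 13.6/397 = 0.0342.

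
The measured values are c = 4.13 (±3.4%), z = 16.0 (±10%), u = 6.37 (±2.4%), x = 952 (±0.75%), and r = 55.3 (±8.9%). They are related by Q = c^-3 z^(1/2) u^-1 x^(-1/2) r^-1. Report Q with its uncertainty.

For a monomial Q ∝ c^-3, z^(1/2), u^-1, x^(-1/2), r^-1, fractional errors add in quadrature:
  (-3·δc/c)² = (-3×0.0340)² = 0.0104;  (½·δz/z)² = (0.5×0.100)² = 0.00250;  (-1·δu/u)² = (-1×0.0240)² = 0.000576;  (−½·δx/x)² = (-0.5×0.00750)² = 1.41e-05;  (-1·δr/r)² = (-1×0.0890)² = 0.00792
δQ/Q = √(0.0214) = 0.146
Q = 5.22e-06, so δQ = 0.146 × 5.22e-06 = 7.65e-07.

(5.22 ± 0.765) × 10^-6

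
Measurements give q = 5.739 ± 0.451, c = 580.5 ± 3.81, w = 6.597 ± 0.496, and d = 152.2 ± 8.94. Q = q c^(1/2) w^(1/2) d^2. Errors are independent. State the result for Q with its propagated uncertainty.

(8.227 ± 1.20) × 10^6

Q is a product of powers, so relative uncertainties combine in quadrature:
  (1·δq/q)² = (1×0.0786)² = 0.00618;  (½·δc/c)² = (0.5×0.00656)² = 1.08e-05;  (½·δw/w)² = (0.5×0.0752)² = 0.00141;  (2·δd/d)² = (2×0.0587)² = 0.0138
δQ/Q = √(0.0214) = 0.146
Q = 8.227e+06, so δQ = 0.146 × 8.227e+06 = 1.2e+06.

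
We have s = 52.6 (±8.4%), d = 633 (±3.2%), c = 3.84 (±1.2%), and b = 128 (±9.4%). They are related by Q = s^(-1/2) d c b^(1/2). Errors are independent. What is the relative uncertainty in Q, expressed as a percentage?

Since Q is a product/quotient, work with relative uncertainties:
  (−½·δs/s)² = (-0.5×0.0840)² = 0.00176;  (1·δd/d)² = (1×0.0320)² = 0.00102;  (1·δc/c)² = (1×0.0120)² = 0.000144;  (½·δb/b)² = (0.5×0.0940)² = 0.00221
δQ/Q = √(0.00514) = 0.0717

7.17%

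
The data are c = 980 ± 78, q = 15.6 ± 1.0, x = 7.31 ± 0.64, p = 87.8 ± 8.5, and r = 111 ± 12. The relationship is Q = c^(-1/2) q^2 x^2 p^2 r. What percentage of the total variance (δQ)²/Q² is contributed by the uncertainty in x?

(δQ/Q)² = (−½·δc/c)² + (2·δq/q)² + (2·δx/x)² + (2·δp/p)² + (1·δr/r)²
  c term: (-0.5×0.0796)² = 0.00158
  q term: (2×0.0641)² = 0.0164
  x term: (2×0.0876)² = 0.0307
  p term: (2×0.0968)² = 0.0375
  r term: (1×0.108)² = 0.0117
Total = 0.0979. Share from x = 0.0307/0.0979 = 0.313.

31.3%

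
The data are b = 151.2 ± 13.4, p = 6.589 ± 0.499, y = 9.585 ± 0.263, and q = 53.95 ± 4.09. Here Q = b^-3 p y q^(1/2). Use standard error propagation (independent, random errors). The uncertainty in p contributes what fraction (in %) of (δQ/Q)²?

7.30%

(δQ/Q)² = (-3·δb/b)² + (1·δp/p)² + (1·δy/y)² + (½·δq/q)²
  b term: (-3×0.0886)² = 0.0707
  p term: (1×0.0757)² = 0.00574
  y term: (1×0.0274)² = 0.000753
  q term: (0.5×0.0758)² = 0.00144
Total = 0.0786. Share from p = 0.00574/0.0786 = 0.0730.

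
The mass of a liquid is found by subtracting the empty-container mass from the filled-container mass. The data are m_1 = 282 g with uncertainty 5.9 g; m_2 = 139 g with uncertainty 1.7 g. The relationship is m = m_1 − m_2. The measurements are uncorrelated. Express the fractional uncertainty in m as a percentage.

Sums and differences: (δm)² = Σ (cᵢ δxᵢ)².
  (δm_1)² = 34.8;  (δm_2)² = 2.89
δm = √(37.7) = 6.14 g
m = 143 g, so δm/m = 6.14/143 = 0.0429.

4.29%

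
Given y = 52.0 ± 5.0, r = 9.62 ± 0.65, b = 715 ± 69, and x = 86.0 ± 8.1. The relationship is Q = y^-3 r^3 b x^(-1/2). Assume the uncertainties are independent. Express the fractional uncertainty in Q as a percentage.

Each factor contributes (exponent × relative error)² to (δQ/Q)²:
  (-3·δy/y)² = (-3×0.0962)² = 0.0832;  (3·δr/r)² = (3×0.0676)² = 0.0411;  (1·δb/b)² = (1×0.0965)² = 0.00931;  (−½·δx/x)² = (-0.5×0.0942)² = 0.00222
δQ/Q = √(0.136) = 0.369

36.9%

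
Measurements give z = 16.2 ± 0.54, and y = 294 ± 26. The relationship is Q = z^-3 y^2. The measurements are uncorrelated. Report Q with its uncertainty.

For a monomial Q ∝ z^-3, y^2, fractional errors add in quadrature:
  (-3·δz/z)² = (-3×0.0333)² = 0.0100;  (2·δy/y)² = (2×0.0884)² = 0.0313
δQ/Q = √(0.0413) = 0.203
Q = 20.3, so δQ = 0.203 × 20.3 = 4.13.

20.3 ± 4.13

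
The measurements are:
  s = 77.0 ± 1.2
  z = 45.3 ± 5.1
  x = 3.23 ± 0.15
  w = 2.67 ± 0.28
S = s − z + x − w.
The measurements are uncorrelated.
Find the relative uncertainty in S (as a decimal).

0.163

S is a linear combination, so absolute uncertainties add in quadrature:
  (δs)² = 1.44;  (δz)² = 26.0;  (δx)² = 0.0225;  (δw)² = 0.0784
δS = √(27.6) = 5.25
S = 32.3, so δS/S = 5.25/32.3 = 0.163.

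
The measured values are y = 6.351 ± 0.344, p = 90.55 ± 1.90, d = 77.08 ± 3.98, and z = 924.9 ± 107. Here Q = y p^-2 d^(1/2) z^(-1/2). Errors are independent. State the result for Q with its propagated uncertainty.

(2.236 ± 0.209) × 10^-4

Q is a product of powers, so relative uncertainties combine in quadrature:
  (1·δy/y)² = (1×0.0542)² = 0.00293;  (-2·δp/p)² = (-2×0.0210)² = 0.00176;  (½·δd/d)² = (0.5×0.0516)² = 0.000667;  (−½·δz/z)² = (-0.5×0.116)² = 0.00335
δQ/Q = √(0.00871) = 0.0933
Q = 0.0002236, so δQ = 0.0933 × 0.0002236 = 2.09e-05.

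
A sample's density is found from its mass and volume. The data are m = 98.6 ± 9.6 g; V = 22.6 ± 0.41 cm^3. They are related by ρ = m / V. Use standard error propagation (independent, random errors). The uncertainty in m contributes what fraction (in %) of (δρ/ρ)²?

(δρ/ρ)² = (1·δm/m)² + (-1·δV/V)²
  m term: (1×0.0974)² = 0.00948
  V term: (-1×0.0181)² = 0.000329
Total = 0.00981. Share from m = 0.00948/0.00981 = 0.966.

96.6%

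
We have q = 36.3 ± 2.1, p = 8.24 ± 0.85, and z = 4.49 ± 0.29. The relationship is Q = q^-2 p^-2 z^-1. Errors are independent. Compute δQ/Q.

0.245

Relative error in a monomial: (δQ/Q)² = Σ (nᵢ · δxᵢ/xᵢ)².
  (-2·δq/q)² = (-2×0.0579)² = 0.0134;  (-2·δp/p)² = (-2×0.103)² = 0.0426;  (-1·δz/z)² = (-1×0.0646)² = 0.00417
δQ/Q = √(0.0601) = 0.245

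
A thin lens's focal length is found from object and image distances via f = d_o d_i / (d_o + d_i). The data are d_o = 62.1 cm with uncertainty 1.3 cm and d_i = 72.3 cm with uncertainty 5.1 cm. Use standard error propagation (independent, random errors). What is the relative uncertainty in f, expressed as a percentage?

3.45%

∂f/∂d_o = (d_i/(d_o+d_i))² = 0.289;  ∂f/∂d_i = (d_o/(d_o+d_i))² = 0.213
δf = √((∂f/∂d_o · δd_o)² + (∂f/∂d_i · δd_i)²) = √(0.142 + 1.19) = 1.15 cm
f = 33.4 cm, so δf/f = 1.15/33.4 = 0.0345.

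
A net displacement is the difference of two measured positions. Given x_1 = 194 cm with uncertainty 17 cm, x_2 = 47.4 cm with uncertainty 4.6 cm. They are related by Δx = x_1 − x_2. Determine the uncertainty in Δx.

Absolute uncertainties add in quadrature for a linear combination:
  (δx_1)² = 289;  (δx_2)² = 21.2
δΔx = √(310) = 17.6 cm

17.6 cm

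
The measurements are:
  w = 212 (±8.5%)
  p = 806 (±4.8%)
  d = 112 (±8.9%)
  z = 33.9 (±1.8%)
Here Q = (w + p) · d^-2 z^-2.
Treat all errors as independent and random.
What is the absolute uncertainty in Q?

1.32e-05

Let u = w + p = 1020. δu = √(δw² + δp²) = √(325 + 1500) = 42.7, so δu/u = 0.0419.
Q is then a monomial in u, d, z:
δQ/Q = √((δu/u)² + (-2·δd/d)² + (-2·δz/z)²) = √(0.00176 + 0.0317 + 0.00130) = 0.186
Q = 7.06e-05, so δQ = 0.186 × 7.06e-05 = 1.32e-05.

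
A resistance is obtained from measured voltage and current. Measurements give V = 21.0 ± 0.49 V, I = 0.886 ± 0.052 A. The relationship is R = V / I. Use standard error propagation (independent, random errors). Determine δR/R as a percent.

Each factor contributes (exponent × relative error)² to (δR/R)²:
  (1·δV/V)² = (1×0.0233)² = 0.000544;  (-1·δI/I)² = (-1×0.0587)² = 0.00344
δR/R = √(0.00399) = 0.0632

6.32%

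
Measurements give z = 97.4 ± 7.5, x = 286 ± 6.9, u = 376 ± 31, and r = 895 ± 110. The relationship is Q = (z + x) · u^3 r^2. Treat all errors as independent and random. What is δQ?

Let w = z + x = 383. δw = √(δz² + δx²) = √(56.2 + 47.6) = 10.2, so δw/w = 0.0266.
Q is then a monomial in w, u, r:
δQ/Q = √((δw/w)² + (3·δu/u)² + (2·δr/r)²) = √(0.000707 + 0.0612 + 0.0604) = 0.350
Q = 1.63e+16, so δQ = 0.350 × 1.63e+16 = 5.71e+15.

5.71e+15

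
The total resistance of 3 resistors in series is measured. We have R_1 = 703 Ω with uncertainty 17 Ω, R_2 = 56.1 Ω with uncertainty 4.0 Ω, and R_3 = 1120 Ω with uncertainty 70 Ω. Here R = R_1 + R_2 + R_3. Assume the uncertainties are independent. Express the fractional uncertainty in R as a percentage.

3.84%

R is a linear combination, so absolute uncertainties add in quadrature:
  (δR_1)² = 289;  (δR_2)² = 16.0;  (δR_3)² = 4900
δR = √(5200) = 72.1 Ω
R = 1880 Ω, so δR/R = 72.1/1880 = 0.0384.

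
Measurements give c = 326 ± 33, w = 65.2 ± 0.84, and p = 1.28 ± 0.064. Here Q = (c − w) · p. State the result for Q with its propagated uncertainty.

334 ± 45.4

Let u = c − w = 261. δu = √(δc² + δw²) = √(1090 + 0.706) = 33.0, so δu/u = 0.127.
Q is then a monomial in u, p:
δQ/Q = √((δu/u)² + (1·δp/p)²) = √(0.0160 + 0.00250) = 0.136
Q = 334, so δQ = 0.136 × 334 = 45.4.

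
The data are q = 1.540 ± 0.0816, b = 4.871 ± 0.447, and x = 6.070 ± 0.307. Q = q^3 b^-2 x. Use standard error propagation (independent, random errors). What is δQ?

For a monomial Q ∝ q^3, b^-2, x, fractional errors add in quadrature:
  (3·δq/q)² = (3×0.0530)² = 0.0253;  (-2·δb/b)² = (-2×0.0918)² = 0.0337;  (1·δx/x)² = (1×0.0506)² = 0.00256
δQ/Q = √(0.0615) = 0.248
Q = 0.9344, so δQ = 0.248 × 0.9344 = 0.232.

0.232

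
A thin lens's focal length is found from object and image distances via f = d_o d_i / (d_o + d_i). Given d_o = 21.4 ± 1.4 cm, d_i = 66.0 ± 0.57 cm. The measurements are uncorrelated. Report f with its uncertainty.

16.2 ± 0.799 cm

∂f/∂d_o = (d_i/(d_o+d_i))² = 0.570;  ∂f/∂d_i = (d_o/(d_o+d_i))² = 0.0600
δf = √((∂f/∂d_o · δd_o)² + (∂f/∂d_i · δd_i)²) = √(0.637 + 0.00117) = 0.799 cm
f = 16.2 cm.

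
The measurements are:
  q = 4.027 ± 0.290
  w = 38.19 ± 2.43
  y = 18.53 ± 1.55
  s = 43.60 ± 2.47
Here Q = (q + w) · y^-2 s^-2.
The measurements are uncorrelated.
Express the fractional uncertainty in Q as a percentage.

Let u = q + w = 42.22. δu = √(δq² + δw²) = √(0.0841 + 5.90) = 2.45, so δu/u = 0.0580.
Q is then a monomial in u, y, s:
δQ/Q = √((δu/u)² + (-2·δy/y)² + (-2·δs/s)²) = √(0.00336 + 0.0280 + 0.0128) = 0.210

21.0%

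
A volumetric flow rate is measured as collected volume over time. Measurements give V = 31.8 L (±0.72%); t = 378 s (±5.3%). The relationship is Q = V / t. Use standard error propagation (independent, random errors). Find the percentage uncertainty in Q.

Q is a product of powers, so relative uncertainties combine in quadrature:
  (1·δV/V)² = (1×0.00720)² = 5.18e-05;  (-1·δt/t)² = (-1×0.0530)² = 0.00281
δQ/Q = √(0.00286) = 0.0535

5.35%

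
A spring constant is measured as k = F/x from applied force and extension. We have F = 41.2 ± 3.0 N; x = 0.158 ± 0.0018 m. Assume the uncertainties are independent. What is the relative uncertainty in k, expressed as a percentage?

k is a product of powers, so relative uncertainties combine in quadrature:
  (1·δF/F)² = (1×0.0728)² = 0.00530;  (-1·δx/x)² = (-1×0.0114)² = 0.000130
δk/k = √(0.00543) = 0.0737

7.37%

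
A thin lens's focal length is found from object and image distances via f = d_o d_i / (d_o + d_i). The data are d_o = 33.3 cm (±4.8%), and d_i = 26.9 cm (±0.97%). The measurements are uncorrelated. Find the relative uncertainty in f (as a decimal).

0.0221

∂f/∂d_o = (d_i/(d_o+d_i))² = 0.200;  ∂f/∂d_i = (d_o/(d_o+d_i))² = 0.306
δf = √((∂f/∂d_o · δd_o)² + (∂f/∂d_i · δd_i)²) = √(0.102 + 0.00637) = 0.329 cm
f = 14.9 cm, so δf/f = 0.329/14.9 = 0.0221.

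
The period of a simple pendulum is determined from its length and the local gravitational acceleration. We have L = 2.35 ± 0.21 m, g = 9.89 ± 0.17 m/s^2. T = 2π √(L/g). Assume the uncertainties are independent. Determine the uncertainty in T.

T is a product of powers, so relative uncertainties combine in quadrature:
  (½·δL/L)² = (0.5×0.0894)² = 0.00200;  (−½·δg/g)² = (-0.5×0.0172)² = 7.39e-05
δT/T = √(0.00207) = 0.0455
T = 3.06 s, so δT = 0.0455 × 3.06 = 0.139 s.

0.139 s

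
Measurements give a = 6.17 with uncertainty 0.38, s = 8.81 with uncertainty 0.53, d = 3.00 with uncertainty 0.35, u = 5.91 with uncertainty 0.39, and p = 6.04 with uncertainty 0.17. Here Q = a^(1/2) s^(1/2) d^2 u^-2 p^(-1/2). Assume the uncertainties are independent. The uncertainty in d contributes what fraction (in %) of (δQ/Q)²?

(δQ/Q)² = (½·δa/a)² + (½·δs/s)² + (2·δd/d)² + (-2·δu/u)² + (−½·δp/p)²
  a term: (0.5×0.0616)² = 0.000948
  s term: (0.5×0.0602)² = 0.000905
  d term: (2×0.117)² = 0.0544
  u term: (-2×0.0660)² = 0.0174
  p term: (-0.5×0.0281)² = 0.000198
Total = 0.0739. Share from d = 0.0544/0.0739 = 0.737.

73.7%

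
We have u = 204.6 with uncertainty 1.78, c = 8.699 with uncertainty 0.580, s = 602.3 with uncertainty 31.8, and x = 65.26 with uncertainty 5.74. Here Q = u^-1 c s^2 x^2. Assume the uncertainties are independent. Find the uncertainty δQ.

1.42e+07

Each factor contributes (exponent × relative error)² to (δQ/Q)²:
  (-1·δu/u)² = (-1×0.00870)² = 7.57e-05;  (1·δc/c)² = (1×0.0667)² = 0.00445;  (2·δs/s)² = (2×0.0528)² = 0.0112;  (2·δx/x)² = (2×0.0880)² = 0.0309
δQ/Q = √(0.0466) = 0.216
Q = 6.569e+07, so δQ = 0.216 × 6.569e+07 = 1.42e+07.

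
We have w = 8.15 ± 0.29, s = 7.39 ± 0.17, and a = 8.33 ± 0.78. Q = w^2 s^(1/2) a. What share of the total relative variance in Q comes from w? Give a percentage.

36.3%

(δQ/Q)² = (2·δw/w)² + (½·δs/s)² + (1·δa/a)²
  w term: (2×0.0356)² = 0.00506
  s term: (0.5×0.0230)² = 0.000132
  a term: (1×0.0936)² = 0.00877
Total = 0.0140. Share from w = 0.00506/0.0140 = 0.363.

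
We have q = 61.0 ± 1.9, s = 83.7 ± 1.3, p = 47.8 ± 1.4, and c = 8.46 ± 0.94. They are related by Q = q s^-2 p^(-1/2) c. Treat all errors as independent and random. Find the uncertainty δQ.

0.00128

Each factor contributes (exponent × relative error)² to (δQ/Q)²:
  (1·δq/q)² = (1×0.0311)² = 0.000970;  (-2·δs/s)² = (-2×0.0155)² = 0.000965;  (−½·δp/p)² = (-0.5×0.0293)² = 0.000214;  (1·δc/c)² = (1×0.111)² = 0.0123
δQ/Q = √(0.0145) = 0.120
Q = 0.0107, so δQ = 0.120 × 0.0107 = 0.00128.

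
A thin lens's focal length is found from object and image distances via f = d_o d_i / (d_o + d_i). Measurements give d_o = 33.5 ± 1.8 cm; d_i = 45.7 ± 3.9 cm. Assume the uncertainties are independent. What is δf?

∂f/∂d_o = (d_i/(d_o+d_i))² = 0.333;  ∂f/∂d_i = (d_o/(d_o+d_i))² = 0.179
δf = √((∂f/∂d_o · δd_o)² + (∂f/∂d_i · δd_i)²) = √(0.359 + 0.487) = 0.920 cm

0.920 cm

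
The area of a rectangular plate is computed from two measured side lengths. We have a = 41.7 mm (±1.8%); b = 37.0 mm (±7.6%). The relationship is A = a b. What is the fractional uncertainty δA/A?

Each factor contributes (exponent × relative error)² to (δA/A)²:
  (1·δa/a)² = (1×0.0180)² = 0.000324;  (1·δb/b)² = (1×0.0760)² = 0.00578
δA/A = √(0.00610) = 0.0781

0.0781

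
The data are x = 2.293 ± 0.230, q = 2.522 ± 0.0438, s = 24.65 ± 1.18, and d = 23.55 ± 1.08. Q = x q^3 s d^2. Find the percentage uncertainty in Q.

Relative error in a monomial: (δQ/Q)² = Σ (nᵢ · δxᵢ/xᵢ)².
  (1·δx/x)² = (1×0.100)² = 0.0101;  (3·δq/q)² = (3×0.0174)² = 0.00271;  (1·δs/s)² = (1×0.0479)² = 0.00229;  (2·δd/d)² = (2×0.0459)² = 0.00841
δQ/Q = √(0.0235) = 0.153

15.3%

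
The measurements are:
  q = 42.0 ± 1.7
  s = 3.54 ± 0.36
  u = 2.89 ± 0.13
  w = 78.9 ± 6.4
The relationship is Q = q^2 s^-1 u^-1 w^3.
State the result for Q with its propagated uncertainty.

(8.47 ± 2.37) × 10^7

Relative error in a monomial: (δQ/Q)² = Σ (nᵢ · δxᵢ/xᵢ)².
  (2·δq/q)² = (2×0.0405)² = 0.00655;  (-1·δs/s)² = (-1×0.102)² = 0.0103;  (-1·δu/u)² = (-1×0.0450)² = 0.00202;  (3·δw/w)² = (3×0.0811)² = 0.0592
δQ/Q = √(0.0781) = 0.280
Q = 8.47e+07, so δQ = 0.280 × 8.47e+07 = 2.37e+07.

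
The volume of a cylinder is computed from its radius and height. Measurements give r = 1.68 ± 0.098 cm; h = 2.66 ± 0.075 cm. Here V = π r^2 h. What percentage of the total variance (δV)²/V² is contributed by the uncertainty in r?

94.5%

(δV/V)² = (2·δr/r)² + (1·δh/h)²
  r term: (2×0.0583)² = 0.0136
  h term: (1×0.0282)² = 0.000795
Total = 0.0144. Share from r = 0.0136/0.0144 = 0.945.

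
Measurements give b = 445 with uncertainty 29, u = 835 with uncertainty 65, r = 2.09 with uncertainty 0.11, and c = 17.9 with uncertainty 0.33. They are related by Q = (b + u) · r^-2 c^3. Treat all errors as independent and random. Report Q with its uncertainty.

Let w = b + u = 1280. δw = √(δb² + δu²) = √(841 + 4220) = 71.2, so δw/w = 0.0556.
Q is then a monomial in w, r, c:
δQ/Q = √((δw/w)² + (-2·δr/r)² + (3·δc/c)²) = √(0.00309 + 0.0111 + 0.00306) = 0.131
Q = 1.68e+06, so δQ = 0.131 × 1.68e+06 = 2.21e+05.

(1.68 ± 0.221) × 10^6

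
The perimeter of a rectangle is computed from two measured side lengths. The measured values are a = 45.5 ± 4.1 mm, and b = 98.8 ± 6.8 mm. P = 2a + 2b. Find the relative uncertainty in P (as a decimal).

Sums and differences: (δP)² = Σ (cᵢ δxᵢ)².
  (2·δa)² = 67.2;  (2·δb)² = 185
δP = √(252) = 15.9 mm
P = 289 mm, so δP/P = 15.9/289 = 0.0550.

0.0550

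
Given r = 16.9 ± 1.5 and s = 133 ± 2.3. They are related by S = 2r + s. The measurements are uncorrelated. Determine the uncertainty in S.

3.78

For a sum/difference, combine absolute errors in quadrature:
  (2·δr)² = 9.00;  (δs)² = 5.29
δS = √(14.3) = 3.78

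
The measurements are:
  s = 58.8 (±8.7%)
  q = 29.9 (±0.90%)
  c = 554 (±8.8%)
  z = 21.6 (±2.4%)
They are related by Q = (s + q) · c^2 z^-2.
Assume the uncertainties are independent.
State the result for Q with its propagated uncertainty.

58300 ± 11200

Let u = s + q = 88.7. δu = √(δs² + δq²) = √(26.2 + 0.0724) = 5.12, so δu/u = 0.0578.
Q is then a monomial in u, c, z:
δQ/Q = √((δu/u)² + (2·δc/c)² + (-2·δz/z)²) = √(0.00334 + 0.0310 + 0.00230) = 0.191
Q = 58300, so δQ = 0.191 × 58300 = 11200.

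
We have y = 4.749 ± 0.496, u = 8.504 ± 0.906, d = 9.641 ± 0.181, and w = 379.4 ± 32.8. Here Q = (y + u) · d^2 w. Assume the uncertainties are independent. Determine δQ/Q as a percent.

Let h = y + u = 13.25. δh = √(δy² + δu²) = √(0.246 + 0.821) = 1.03, so δh/h = 0.0779.
Q is then a monomial in h, d, w:
δQ/Q = √((δh/h)² + (2·δd/d)² + (1·δw/w)²) = √(0.00607 + 0.00141 + 0.00747) = 0.122

12.2%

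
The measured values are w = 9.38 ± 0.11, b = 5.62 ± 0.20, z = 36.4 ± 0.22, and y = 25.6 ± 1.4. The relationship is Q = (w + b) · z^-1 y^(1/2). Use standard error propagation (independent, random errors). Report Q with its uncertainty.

2.09 ± 0.0665

Let u = w + b = 15.0. δu = √(δw² + δb²) = √(0.0121 + 0.0400) = 0.228, so δu/u = 0.0152.
Q is then a monomial in u, z, y:
δQ/Q = √((δu/u)² + (-1·δz/z)² + (½·δy/y)²) = √(0.000232 + 3.65e-05 + 0.000748) = 0.0319
Q = 2.09, so δQ = 0.0319 × 2.09 = 0.0665.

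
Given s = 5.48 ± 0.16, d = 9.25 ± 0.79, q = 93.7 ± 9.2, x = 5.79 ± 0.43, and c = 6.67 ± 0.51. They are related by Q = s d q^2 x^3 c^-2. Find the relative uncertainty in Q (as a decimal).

Each factor contributes (exponent × relative error)² to (δQ/Q)²:
  (1·δs/s)² = (1×0.0292)² = 0.000852;  (1·δd/d)² = (1×0.0854)² = 0.00729;  (2·δq/q)² = (2×0.0982)² = 0.0386;  (3·δx/x)² = (3×0.0743)² = 0.0496;  (-2·δc/c)² = (-2×0.0765)² = 0.0234
δQ/Q = √(0.120) = 0.346

0.346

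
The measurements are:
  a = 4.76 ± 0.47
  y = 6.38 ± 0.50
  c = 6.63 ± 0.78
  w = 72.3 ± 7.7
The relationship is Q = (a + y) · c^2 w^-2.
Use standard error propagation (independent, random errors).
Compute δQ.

Let u = a + y = 11.1. δu = √(δa² + δy²) = √(0.221 + 0.250) = 0.686, so δu/u = 0.0616.
Q is then a monomial in u, c, w:
δQ/Q = √((δu/u)² + (2·δc/c)² + (-2·δw/w)²) = √(0.00379 + 0.0554 + 0.0454) = 0.323
Q = 0.0937, so δQ = 0.323 × 0.0937 = 0.0303.

0.0303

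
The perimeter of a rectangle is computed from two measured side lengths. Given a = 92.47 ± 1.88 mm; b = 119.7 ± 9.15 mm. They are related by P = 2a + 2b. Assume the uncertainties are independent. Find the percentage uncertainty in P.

4.40%

Sums and differences: (δP)² = Σ (cᵢ δxᵢ)².
  (2·δa)² = 14.1;  (2·δb)² = 335
δP = √(349) = 18.7 mm
P = 424.3 mm, so δP/P = 18.7/424.3 = 0.0440.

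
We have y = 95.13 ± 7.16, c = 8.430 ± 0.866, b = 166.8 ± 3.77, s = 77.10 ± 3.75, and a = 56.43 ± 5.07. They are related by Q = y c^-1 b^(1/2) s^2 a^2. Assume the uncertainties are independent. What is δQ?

6.65e+08

Since Q is a product/quotient, work with relative uncertainties:
  (1·δy/y)² = (1×0.0753)² = 0.00566;  (-1·δc/c)² = (-1×0.103)² = 0.0106;  (½·δb/b)² = (0.5×0.0226)² = 0.000128;  (2·δs/s)² = (2×0.0486)² = 0.00946;  (2·δa/a)² = (2×0.0898)² = 0.0323
δQ/Q = √(0.0581) = 0.241
Q = 2.759e+09, so δQ = 0.241 × 2.759e+09 = 6.65e+08.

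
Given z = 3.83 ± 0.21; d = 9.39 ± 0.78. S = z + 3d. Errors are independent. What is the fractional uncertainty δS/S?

For a sum/difference, combine absolute errors in quadrature:
  (δz)² = 0.0441;  (3·δd)² = 5.48
δS = √(5.52) = 2.35
S = 32.0, so δS/S = 2.35/32.0 = 0.0734.

0.0734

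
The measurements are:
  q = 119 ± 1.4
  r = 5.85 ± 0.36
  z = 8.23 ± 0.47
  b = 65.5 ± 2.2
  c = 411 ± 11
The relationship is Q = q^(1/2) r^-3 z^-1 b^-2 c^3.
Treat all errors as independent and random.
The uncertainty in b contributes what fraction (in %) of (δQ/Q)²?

(δQ/Q)² = (½·δq/q)² + (-3·δr/r)² + (-1·δz/z)² + (-2·δb/b)² + (3·δc/c)²
  q term: (0.5×0.0118)² = 3.46e-05
  r term: (-3×0.0615)² = 0.0341
  z term: (-1×0.0571)² = 0.00326
  b term: (-2×0.0336)² = 0.00451
  c term: (3×0.0268)² = 0.00645
Total = 0.0483. Share from b = 0.00451/0.0483 = 0.0934.

9.34%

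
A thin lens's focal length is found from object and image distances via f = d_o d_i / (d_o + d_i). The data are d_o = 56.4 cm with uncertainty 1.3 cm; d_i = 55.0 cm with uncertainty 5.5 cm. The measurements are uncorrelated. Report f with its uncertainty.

∂f/∂d_o = (d_i/(d_o+d_i))² = 0.244;  ∂f/∂d_i = (d_o/(d_o+d_i))² = 0.256
δf = √((∂f/∂d_o · δd_o)² + (∂f/∂d_i · δd_i)²) = √(0.100 + 1.99) = 1.44 cm
f = 27.8 cm.

27.8 ± 1.44 cm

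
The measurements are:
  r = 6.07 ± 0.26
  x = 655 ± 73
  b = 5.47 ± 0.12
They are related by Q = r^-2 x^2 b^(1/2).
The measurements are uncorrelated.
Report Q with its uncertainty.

Relative error in a monomial: (δQ/Q)² = Σ (nᵢ · δxᵢ/xᵢ)².
  (-2·δr/r)² = (-2×0.0428)² = 0.00734;  (2·δx/x)² = (2×0.111)² = 0.0497;  (½·δb/b)² = (0.5×0.0219)² = 0.000120
δQ/Q = √(0.0571) = 0.239
Q = 27200, so δQ = 0.239 × 27200 = 6510.

27200 ± 6510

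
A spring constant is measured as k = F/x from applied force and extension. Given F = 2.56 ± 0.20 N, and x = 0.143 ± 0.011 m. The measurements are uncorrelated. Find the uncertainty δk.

1.96 N/m

Products/powers → add relative errors in quadrature, weighted by exponent:
  (1·δF/F)² = (1×0.0781)² = 0.00610;  (-1·δx/x)² = (-1×0.0769)² = 0.00592
δk/k = √(0.0120) = 0.110
k = 17.9 N/m, so δk = 0.110 × 17.9 = 1.96 N/m.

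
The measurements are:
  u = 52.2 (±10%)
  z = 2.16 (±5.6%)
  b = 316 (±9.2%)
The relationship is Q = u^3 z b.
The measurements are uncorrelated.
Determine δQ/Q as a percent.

31.9%

Relative error in a monomial: (δQ/Q)² = Σ (nᵢ · δxᵢ/xᵢ)².
  (3·δu/u)² = (3×0.100)² = 0.0900;  (1·δz/z)² = (1×0.0560)² = 0.00314;  (1·δb/b)² = (1×0.0920)² = 0.00846
δQ/Q = √(0.102) = 0.319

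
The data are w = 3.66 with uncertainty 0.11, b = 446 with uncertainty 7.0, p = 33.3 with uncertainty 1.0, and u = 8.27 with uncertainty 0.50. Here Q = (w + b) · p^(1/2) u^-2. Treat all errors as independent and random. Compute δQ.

4.66

Let h = w + b = 450. δh = √(δw² + δb²) = √(0.0121 + 49.0) = 7.00, so δh/h = 0.0156.
Q is then a monomial in h, p, u:
δQ/Q = √((δh/h)² + (½·δp/p)² + (-2·δu/u)²) = √(0.000242 + 0.000225 + 0.0146) = 0.123
Q = 37.9, so δQ = 0.123 × 37.9 = 4.66.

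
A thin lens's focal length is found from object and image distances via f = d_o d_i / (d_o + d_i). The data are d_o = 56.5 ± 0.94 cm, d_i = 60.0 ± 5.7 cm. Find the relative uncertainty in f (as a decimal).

0.0469

∂f/∂d_o = (d_i/(d_o+d_i))² = 0.265;  ∂f/∂d_i = (d_o/(d_o+d_i))² = 0.235
δf = √((∂f/∂d_o · δd_o)² + (∂f/∂d_i · δd_i)²) = √(0.0622 + 1.80) = 1.36 cm
f = 29.1 cm, so δf/f = 1.36/29.1 = 0.0469.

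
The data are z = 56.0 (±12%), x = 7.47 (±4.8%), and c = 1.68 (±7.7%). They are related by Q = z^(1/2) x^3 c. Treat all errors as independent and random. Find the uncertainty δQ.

Each factor contributes (exponent × relative error)² to (δQ/Q)²:
  (½·δz/z)² = (0.5×0.120)² = 0.00360;  (3·δx/x)² = (3×0.0480)² = 0.0207;  (1·δc/c)² = (1×0.0770)² = 0.00593
δQ/Q = √(0.0303) = 0.174
Q = 5240, so δQ = 0.174 × 5240 = 912.

912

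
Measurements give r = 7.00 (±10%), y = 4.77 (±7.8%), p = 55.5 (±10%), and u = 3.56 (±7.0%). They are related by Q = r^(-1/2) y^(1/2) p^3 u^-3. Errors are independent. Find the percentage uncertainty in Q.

Relative error in a monomial: (δQ/Q)² = Σ (nᵢ · δxᵢ/xᵢ)².
  (−½·δr/r)² = (-0.5×0.100)² = 0.00250;  (½·δy/y)² = (0.5×0.0780)² = 0.00152;  (3·δp/p)² = (3×0.100)² = 0.0900;  (-3·δu/u)² = (-3×0.0700)² = 0.0441
δQ/Q = √(0.138) = 0.372

37.2%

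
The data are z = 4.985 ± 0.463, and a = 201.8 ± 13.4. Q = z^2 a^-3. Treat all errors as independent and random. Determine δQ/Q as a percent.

Products/powers → add relative errors in quadrature, weighted by exponent:
  (2·δz/z)² = (2×0.0929)² = 0.0345;  (-3·δa/a)² = (-3×0.0664)² = 0.0397
δQ/Q = √(0.0742) = 0.272

27.2%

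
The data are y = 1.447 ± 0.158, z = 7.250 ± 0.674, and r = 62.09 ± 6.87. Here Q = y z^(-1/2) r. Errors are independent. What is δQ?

5.41

Each factor contributes (exponent × relative error)² to (δQ/Q)²:
  (1·δy/y)² = (1×0.109)² = 0.0119;  (−½·δz/z)² = (-0.5×0.0930)² = 0.00216;  (1·δr/r)² = (1×0.111)² = 0.0122
δQ/Q = √(0.0263) = 0.162
Q = 33.37, so δQ = 0.162 × 33.37 = 5.41.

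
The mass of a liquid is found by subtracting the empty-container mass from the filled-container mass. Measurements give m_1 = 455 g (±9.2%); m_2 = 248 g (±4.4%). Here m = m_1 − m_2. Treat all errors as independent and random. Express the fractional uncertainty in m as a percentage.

20.9%

m is a linear combination, so absolute uncertainties add in quadrature:
  (δm_1)² = 1750;  (δm_2)² = 119
δm = √(1870) = 43.3 g
m = 207 g, so δm/m = 43.3/207 = 0.209.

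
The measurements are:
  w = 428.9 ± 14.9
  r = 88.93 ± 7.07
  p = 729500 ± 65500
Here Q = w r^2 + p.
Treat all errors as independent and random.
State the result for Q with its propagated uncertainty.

(4.121 ± 0.556) × 10^6

Let h = w·r^2 = 3.392e+06. δh/h = √((1·δw/w)² + (2·δr/r)²) = √(0.00121 + 0.0253) = 0.163, so δh = 5.52e+05.
Q = h + p: δQ = √(δh² + δp²) = √(3.05e+11 + 4.29e+09) = 5.56e+05
Q = 4.121e+06.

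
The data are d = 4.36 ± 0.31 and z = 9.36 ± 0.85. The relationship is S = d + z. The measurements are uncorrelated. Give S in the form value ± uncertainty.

Each term contributes (cᵢ δxᵢ)² to (δS)²:
  (δd)² = 0.0961;  (δz)² = 0.722
δS = √(0.819) = 0.905
S = 13.7.

13.7 ± 0.905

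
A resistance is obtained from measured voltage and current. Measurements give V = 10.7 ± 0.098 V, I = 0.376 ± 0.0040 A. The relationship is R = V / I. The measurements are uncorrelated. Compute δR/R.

0.0140

Since R is a product/quotient, work with relative uncertainties:
  (1·δV/V)² = (1×0.00916)² = 8.39e-05;  (-1·δI/I)² = (-1×0.0106)² = 0.000113
δR/R = √(0.000197) = 0.0140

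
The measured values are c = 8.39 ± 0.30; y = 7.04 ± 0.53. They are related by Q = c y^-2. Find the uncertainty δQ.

0.0262

Products/powers → add relative errors in quadrature, weighted by exponent:
  (1·δc/c)² = (1×0.0358)² = 0.00128;  (-2·δy/y)² = (-2×0.0753)² = 0.0227
δQ/Q = √(0.0239) = 0.155
Q = 0.169, so δQ = 0.155 × 0.169 = 0.0262.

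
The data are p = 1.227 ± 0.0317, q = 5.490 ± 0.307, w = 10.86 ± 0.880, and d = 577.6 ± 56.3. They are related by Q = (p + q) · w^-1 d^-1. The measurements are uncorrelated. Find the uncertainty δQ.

0.000144

Let u = p + q = 6.717. δu = √(δp² + δq²) = √(0.00100 + 0.0942) = 0.309, so δu/u = 0.0459.
Q is then a monomial in u, w, d:
δQ/Q = √((δu/u)² + (-1·δw/w)² + (-1·δd/d)²) = √(0.00211 + 0.00657 + 0.00950) = 0.135
Q = 0.001071, so δQ = 0.135 × 0.001071 = 0.000144.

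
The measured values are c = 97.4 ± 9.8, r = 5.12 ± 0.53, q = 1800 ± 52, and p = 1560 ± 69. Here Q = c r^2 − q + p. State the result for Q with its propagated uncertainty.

2310 ± 594

Let w = c·r^2 = 2550. δw/w = √((1·δc/c)² + (2·δr/r)²) = √(0.0101 + 0.0429) = 0.230, so δw = 588.
Q = w − q + p: δQ = √(δw² + δq² + δp²) = √(3.45e+05 + 2700 + 4760) = 594
Q = 2310.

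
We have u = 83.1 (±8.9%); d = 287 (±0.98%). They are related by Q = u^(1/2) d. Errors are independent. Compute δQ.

119

Since Q is a product/quotient, work with relative uncertainties:
  (½·δu/u)² = (0.5×0.0890)² = 0.00198;  (1·δd/d)² = (1×0.00980)² = 9.6e-05
δQ/Q = √(0.00208) = 0.0456
Q = 2620, so δQ = 0.0456 × 2620 = 119.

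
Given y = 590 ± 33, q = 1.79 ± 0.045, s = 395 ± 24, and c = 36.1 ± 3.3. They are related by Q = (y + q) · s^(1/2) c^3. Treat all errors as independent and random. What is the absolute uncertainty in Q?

Let u = y + q = 592. δu = √(δy² + δq²) = √(1090 + 0.00202) = 33.0, so δu/u = 0.0558.
Q is then a monomial in u, s, c:
δQ/Q = √((δu/u)² + (½·δs/s)² + (3·δc/c)²) = √(0.00311 + 0.000923 + 0.0752) = 0.281
Q = 5.53e+08, so δQ = 0.281 × 5.53e+08 = 1.56e+08.

1.56e+08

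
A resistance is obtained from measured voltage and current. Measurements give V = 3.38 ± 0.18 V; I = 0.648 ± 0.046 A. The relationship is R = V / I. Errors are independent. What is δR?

Each factor contributes (exponent × relative error)² to (δR/R)²:
  (1·δV/V)² = (1×0.0533)² = 0.00284;  (-1·δI/I)² = (-1×0.0710)² = 0.00504
δR/R = √(0.00788) = 0.0887
R = 5.22 Ω, so δR = 0.0887 × 5.22 = 0.463 Ω.

0.463 Ω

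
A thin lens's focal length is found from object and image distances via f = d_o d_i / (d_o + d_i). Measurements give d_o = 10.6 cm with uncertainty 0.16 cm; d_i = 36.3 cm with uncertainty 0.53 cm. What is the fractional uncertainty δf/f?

0.0121

∂f/∂d_o = (d_i/(d_o+d_i))² = 0.599;  ∂f/∂d_i = (d_o/(d_o+d_i))² = 0.0511
δf = √((∂f/∂d_o · δd_o)² + (∂f/∂d_i · δd_i)²) = √(0.00919 + 0.000733) = 0.0996 cm
f = 8.20 cm, so δf/f = 0.0996/8.20 = 0.0121.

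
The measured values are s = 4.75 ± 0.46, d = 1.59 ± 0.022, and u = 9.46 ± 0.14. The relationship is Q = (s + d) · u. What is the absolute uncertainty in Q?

4.45

Let w = s + d = 6.34. δw = √(δs² + δd²) = √(0.212 + 0.000484) = 0.461, so δw/w = 0.0726.
Q is then a monomial in w, u:
δQ/Q = √((δw/w)² + (1·δu/u)²) = √(0.00528 + 0.000219) = 0.0741
Q = 60.0, so δQ = 0.0741 × 60.0 = 4.45.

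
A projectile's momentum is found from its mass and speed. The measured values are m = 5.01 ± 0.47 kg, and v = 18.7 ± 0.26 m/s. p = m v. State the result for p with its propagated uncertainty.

93.7 ± 8.89 kg·m/s

Each factor contributes (exponent × relative error)² to (δp/p)²:
  (1·δm/m)² = (1×0.0938)² = 0.00880;  (1·δv/v)² = (1×0.0139)² = 0.000193
δp/p = √(0.00899) = 0.0948
p = 93.7 kg·m/s, so δp = 0.0948 × 93.7 = 8.89 kg·m/s.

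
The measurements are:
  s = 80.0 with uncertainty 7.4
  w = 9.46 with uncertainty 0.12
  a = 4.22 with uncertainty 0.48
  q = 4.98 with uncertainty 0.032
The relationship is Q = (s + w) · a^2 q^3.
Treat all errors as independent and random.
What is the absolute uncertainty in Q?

47800

Let u = s + w = 89.5. δu = √(δs² + δw²) = √(54.8 + 0.0144) = 7.40, so δu/u = 0.0827.
Q is then a monomial in u, a, q:
δQ/Q = √((δu/u)² + (2·δa/a)² + (3·δq/q)²) = √(0.00684 + 0.0518 + 0.000372) = 0.243
Q = 1.97e+05, so δQ = 0.243 × 1.97e+05 = 47800.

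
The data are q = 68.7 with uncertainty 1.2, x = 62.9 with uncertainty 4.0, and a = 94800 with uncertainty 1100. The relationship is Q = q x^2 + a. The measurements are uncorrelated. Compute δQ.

34900

Let p = q·x^2 = 2.72e+05. δp/p = √((1·δq/q)² + (2·δx/x)²) = √(0.000305 + 0.0162) = 0.128, so δp = 34900.
Q = p + a: δQ = √(δp² + δa²) = √(1.22e+09 + 1.21e+06) = 34900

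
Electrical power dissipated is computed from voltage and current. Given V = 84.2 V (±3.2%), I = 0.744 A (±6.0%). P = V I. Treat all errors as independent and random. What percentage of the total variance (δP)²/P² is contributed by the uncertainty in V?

(δP/P)² = (1·δV/V)² + (1·δI/I)²
  V term: (1×0.0320)² = 0.00102
  I term: (1×0.0600)² = 0.00360
Total = 0.00462. Share from V = 0.00102/0.00462 = 0.221.

22.1%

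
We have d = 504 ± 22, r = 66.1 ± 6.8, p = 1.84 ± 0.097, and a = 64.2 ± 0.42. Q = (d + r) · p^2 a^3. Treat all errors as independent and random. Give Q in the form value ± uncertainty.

Let u = d + r = 570. δu = √(δd² + δr²) = √(484 + 46.2) = 23.0, so δu/u = 0.0404.
Q is then a monomial in u, p, a:
δQ/Q = √((δu/u)² + (2·δp/p)² + (3·δa/a)²) = √(0.00163 + 0.0111 + 0.000385) = 0.115
Q = 5.11e+08, so δQ = 0.115 × 5.11e+08 = 5.85e+07.

(5.11 ± 0.585) × 10^8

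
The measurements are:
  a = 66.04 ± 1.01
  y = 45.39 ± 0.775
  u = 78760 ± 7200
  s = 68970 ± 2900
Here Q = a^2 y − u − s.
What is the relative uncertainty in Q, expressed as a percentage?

20.7%

Let p = a^2·y = 198000. δp/p = √((2·δa/a)² + (1·δy/y)²) = √(0.000936 + 0.000292) = 0.0350, so δp = 6930.
Q = p − u − s: δQ = √(δp² + δu² + δs²) = √(4.81e+07 + 5.18e+07 + 8.41e+06) = 10400
Q = 50230, so δQ/Q = 10400/50230 = 0.207.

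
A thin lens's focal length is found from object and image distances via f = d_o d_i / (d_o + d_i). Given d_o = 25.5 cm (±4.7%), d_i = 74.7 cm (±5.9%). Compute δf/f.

∂f/∂d_o = (d_i/(d_o+d_i))² = 0.556;  ∂f/∂d_i = (d_o/(d_o+d_i))² = 0.0648
δf = √((∂f/∂d_o · δd_o)² + (∂f/∂d_i · δd_i)²) = √(0.444 + 0.0815) = 0.725 cm
f = 19.0 cm, so δf/f = 0.725/19.0 = 0.0381.

0.0381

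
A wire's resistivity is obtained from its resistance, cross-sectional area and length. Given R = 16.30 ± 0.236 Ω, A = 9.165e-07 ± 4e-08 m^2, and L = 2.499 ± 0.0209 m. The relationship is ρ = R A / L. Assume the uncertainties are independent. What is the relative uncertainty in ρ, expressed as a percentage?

ρ is a product of powers, so relative uncertainties combine in quadrature:
  (1·δR/R)² = (1×0.0145)² = 0.000210;  (1·δA/A)² = (1×0.0436)² = 0.00190;  (-1·δL/L)² = (-1×0.00836)² = 6.99e-05
δρ/ρ = √(0.00218) = 0.0467

4.67%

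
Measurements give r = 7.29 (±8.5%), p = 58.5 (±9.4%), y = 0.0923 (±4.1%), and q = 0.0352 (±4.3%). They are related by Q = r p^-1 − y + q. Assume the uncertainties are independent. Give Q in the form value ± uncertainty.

Let w = r·p^-1 = 0.125. δw/w = √((1·δr/r)² + (-1·δp/p)²) = √(0.00723 + 0.00884) = 0.127, so δw = 0.0158.
Q = w − y + q: δQ = √(δw² + δy² + δq²) = √(0.000249 + 1.43e-05 + 2.29e-06) = 0.0163
Q = 0.0675.

0.0675 ± 0.0163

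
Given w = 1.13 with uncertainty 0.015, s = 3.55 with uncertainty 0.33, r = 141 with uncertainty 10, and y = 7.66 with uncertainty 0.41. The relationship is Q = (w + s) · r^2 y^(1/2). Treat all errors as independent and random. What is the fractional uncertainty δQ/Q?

0.161

Let u = w + s = 4.68. δu = √(δw² + δs²) = √(0.000225 + 0.109) = 0.330, so δu/u = 0.0706.
Q is then a monomial in u, r, y:
δQ/Q = √((δu/u)² + (2·δr/r)² + (½·δy/y)²) = √(0.00498 + 0.0201 + 0.000716) = 0.161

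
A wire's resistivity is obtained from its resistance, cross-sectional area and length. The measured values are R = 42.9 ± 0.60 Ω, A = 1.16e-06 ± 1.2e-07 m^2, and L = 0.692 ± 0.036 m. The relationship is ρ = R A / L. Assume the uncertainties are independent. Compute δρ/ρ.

0.117

Relative error in a monomial: (δρ/ρ)² = Σ (nᵢ · δxᵢ/xᵢ)².
  (1·δR/R)² = (1×0.0140)² = 0.000196;  (1·δA/A)² = (1×0.103)² = 0.0107;  (-1·δL/L)² = (-1×0.0520)² = 0.00271
δρ/ρ = √(0.0136) = 0.117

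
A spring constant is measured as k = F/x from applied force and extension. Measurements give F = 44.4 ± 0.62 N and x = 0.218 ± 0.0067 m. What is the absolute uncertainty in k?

6.88 N/m

Relative error in a monomial: (δk/k)² = Σ (nᵢ · δxᵢ/xᵢ)².
  (1·δF/F)² = (1×0.0140)² = 0.000195;  (-1·δx/x)² = (-1×0.0307)² = 0.000945
δk/k = √(0.00114) = 0.0338
k = 204 N/m, so δk = 0.0338 × 204 = 6.88 N/m.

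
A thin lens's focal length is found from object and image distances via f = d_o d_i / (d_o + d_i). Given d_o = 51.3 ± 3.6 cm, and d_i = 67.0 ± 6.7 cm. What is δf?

1.71 cm

∂f/∂d_o = (d_i/(d_o+d_i))² = 0.321;  ∂f/∂d_i = (d_o/(d_o+d_i))² = 0.188
δf = √((∂f/∂d_o · δd_o)² + (∂f/∂d_i · δd_i)²) = √(1.33 + 1.59) = 1.71 cm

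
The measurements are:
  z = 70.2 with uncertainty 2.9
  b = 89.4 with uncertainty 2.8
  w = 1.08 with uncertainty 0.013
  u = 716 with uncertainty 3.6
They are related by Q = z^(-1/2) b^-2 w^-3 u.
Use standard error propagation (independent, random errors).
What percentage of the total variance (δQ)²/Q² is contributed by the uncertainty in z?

7.51%

(δQ/Q)² = (−½·δz/z)² + (-2·δb/b)² + (-3·δw/w)² + (1·δu/u)²
  z term: (-0.5×0.0413)² = 0.000427
  b term: (-2×0.0313)² = 0.00392
  w term: (-3×0.0120)² = 0.00130
  u term: (1×0.00503)² = 2.53e-05
Total = 0.00568. Share from z = 0.000427/0.00568 = 0.0751.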